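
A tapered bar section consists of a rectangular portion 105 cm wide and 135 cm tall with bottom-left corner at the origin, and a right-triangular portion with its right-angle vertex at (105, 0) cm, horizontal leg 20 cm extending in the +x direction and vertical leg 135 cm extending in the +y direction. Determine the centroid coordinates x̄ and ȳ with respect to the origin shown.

x̄ = 57.64 cm, ȳ = 65.54 cm

Part | A | x̄ᵢ | ȳᵢ | A·x̄ᵢ | A·ȳᵢ
rectangular portion | 14175.00 | 52.50 | 67.50 | 744187.50 | 956812.50
triangular portion | 1350.00 | 111.67 | 45.00 | 150750.00 | 60750.00
Σ | 15525.00 |  |  | 894937.50 | 1017562.50
x̄ = 894937.50 / 15525.00 = 57.64 cm
ȳ = 1017562.50 / 15525.00 = 65.54 cm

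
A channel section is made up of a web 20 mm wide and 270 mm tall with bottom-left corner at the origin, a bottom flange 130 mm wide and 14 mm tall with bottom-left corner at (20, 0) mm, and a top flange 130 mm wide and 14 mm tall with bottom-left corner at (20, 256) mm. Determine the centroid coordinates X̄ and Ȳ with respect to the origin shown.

X̄ = 40.20 mm, Ȳ = 135.00 mm

web: A = 20 × 270 = 5400.00, centroid at (10.00, 135.00).
bottom flange: A = 130 × 14 = 1820.00, centroid at (85.00, 7.00).
top flange: A = 130 × 14 = 1820.00, centroid at (85.00, 263.00).
ΣA = 9040.00 mm², ΣAX̄ = 363400.00 mm³, ΣAȲ = 1220400.00 mm³.
X̄ = 363400.00/9040.00 = 40.20 mm; Ȳ = 1220400.00/9040.00 = 135.00 mm.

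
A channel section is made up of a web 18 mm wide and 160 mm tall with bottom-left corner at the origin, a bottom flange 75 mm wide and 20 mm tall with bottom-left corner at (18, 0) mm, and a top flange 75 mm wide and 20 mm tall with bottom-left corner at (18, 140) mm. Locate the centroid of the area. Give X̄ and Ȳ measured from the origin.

web: A = 18 × 160 = 2880.00, centroid at (9.00, 80.00).
bottom flange: A = 75 × 20 = 1500.00, centroid at (55.50, 10.00).
top flange: A = 75 × 20 = 1500.00, centroid at (55.50, 150.00).
ΣA = 5880.00 mm²
ΣAX̄ = (2880.00)(9.00) + (1500.00)(55.50) + (1500.00)(55.50) = 192420.00 mm³
ΣAȲ = (2880.00)(80.00) + (1500.00)(10.00) + (1500.00)(150.00) = 470400.00 mm³
X̄ = 192420.00 / 5880.00 = 32.72 mm
Ȳ = 470400.00 / 5880.00 = 80.00 mm

X̄ = 32.72 mm, Ȳ = 80.00 mm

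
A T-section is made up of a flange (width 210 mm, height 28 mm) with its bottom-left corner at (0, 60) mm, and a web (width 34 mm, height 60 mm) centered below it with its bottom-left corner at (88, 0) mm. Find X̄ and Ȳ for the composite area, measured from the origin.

X̄ = 105.00 mm, Ȳ = 62.67 mm

web: A = 34 × 60 = 2040.00, centroid at (105.00, 30.00).
flange: A = 210 × 28 = 5880.00, centroid at (105.00, 74.00).
ΣA = 7920.00 mm², ΣAX̄ = 831600.00 mm³, ΣAȲ = 496320.00 mm³.
X̄ = 831600.00/7920.00 = 105.00 mm; Ȳ = 496320.00/7920.00 = 62.67 mm.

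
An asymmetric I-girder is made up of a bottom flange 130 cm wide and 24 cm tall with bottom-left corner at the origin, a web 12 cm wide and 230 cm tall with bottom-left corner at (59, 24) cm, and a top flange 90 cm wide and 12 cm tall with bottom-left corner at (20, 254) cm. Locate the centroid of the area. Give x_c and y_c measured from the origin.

x_c = 65.00 cm, y_c = 100.84 cm

bottom flange: A = 130 × 24 = 3120.00, centroid at (65.00, 12.00).
web: A = 12 × 230 = 2760.00, centroid at (65.00, 139.00).
top flange: A = 90 × 12 = 1080.00, centroid at (65.00, 260.00).
ΣA = 6960.00 cm²
ΣAx_c = (3120.00)(65.00) + (2760.00)(65.00) + (1080.00)(65.00) = 452400.00 cm³
ΣAy_c = (3120.00)(12.00) + (2760.00)(139.00) + (1080.00)(260.00) = 701880.00 cm³
x_c = 452400.00 / 6960.00 = 65.00 cm
y_c = 701880.00 / 6960.00 = 100.84 cm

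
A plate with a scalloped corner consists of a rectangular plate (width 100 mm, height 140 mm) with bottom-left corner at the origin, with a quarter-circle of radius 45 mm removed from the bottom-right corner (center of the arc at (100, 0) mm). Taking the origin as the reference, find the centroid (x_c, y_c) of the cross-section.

x_c = 46.04 mm, y_c = 76.52 mm

plate: A = 100 × 140 = 14000.00, centroid at (50.00, 70.00).
removed quarter-circle: A = −¼π·45² = -1590.43, centroid at (80.90, 19.10).
ΣA = 12409.57 mm²
ΣAx_c = (14000.00)(50.00) + (-1590.43)(80.90) = 571331.87 mm³
ΣAy_c = (14000.00)(70.00) + (-1590.43)(19.10) = 949625.00 mm³
x_c = 571331.87 / 12409.57 = 46.04 mm
y_c = 949625.00 / 12409.57 = 76.52 mm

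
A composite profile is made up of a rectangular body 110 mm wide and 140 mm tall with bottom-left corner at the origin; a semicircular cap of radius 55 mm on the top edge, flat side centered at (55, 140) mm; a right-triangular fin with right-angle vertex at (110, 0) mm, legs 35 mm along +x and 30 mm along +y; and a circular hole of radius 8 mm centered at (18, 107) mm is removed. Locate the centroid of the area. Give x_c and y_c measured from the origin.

rectangular body: A = 110 × 140 = 15400.00, centroid at (55.00, 70.00).
semicircular top: A = ½π·55² = 4751.66, centroid at (55.00, 163.34).
triangular fin: A = ½·35·30 = 525.00, centroid at (121.67, 10.00).
hole: A = −π·8² = -201.06, centroid at (18.00, 107.00).
ΣA = 20475.60 mm²
ΣAx_c = (15400.00)(55.00) + (4751.66)(55.00) + (525.00)(121.67) + (-201.06)(18.00) = 1168597.12 mm³
ΣAy_c = (15400.00)(70.00) + (4751.66)(163.34) + (525.00)(10.00) + (-201.06)(107.00) = 1837885.28 mm³
x_c = 1168597.12 / 20475.60 = 57.07 mm
y_c = 1837885.28 / 20475.60 = 89.76 mm

x_c = 57.07 mm, y_c = 89.76 mm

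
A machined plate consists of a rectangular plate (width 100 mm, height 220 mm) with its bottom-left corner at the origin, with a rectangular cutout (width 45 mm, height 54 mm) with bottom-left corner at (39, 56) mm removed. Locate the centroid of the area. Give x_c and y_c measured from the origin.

x_c = 48.57 mm, y_c = 113.35 mm

plate: A = 100 × 220 = 22000.00, centroid at (50.00, 110.00).
hole: A = −(45 × 54) = -2430.00, centroid at (61.50, 83.00).
ΣA = 19570.00 mm²
ΣAx_c = (22000.00)(50.00) + (-2430.00)(61.50) = 950555.00 mm³
ΣAy_c = (22000.00)(110.00) + (-2430.00)(83.00) = 2218310.00 mm³
x_c = 950555.00 / 19570.00 = 48.57 mm
y_c = 2218310.00 / 19570.00 = 113.35 mm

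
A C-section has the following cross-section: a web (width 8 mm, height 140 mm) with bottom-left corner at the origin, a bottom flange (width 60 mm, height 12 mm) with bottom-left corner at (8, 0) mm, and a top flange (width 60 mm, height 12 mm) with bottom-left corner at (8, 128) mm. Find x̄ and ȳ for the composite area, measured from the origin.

x̄ = 23.12 mm, ȳ = 70.00 mm

Part | A | x̄ᵢ | ȳᵢ | A·x̄ᵢ | A·ȳᵢ
web | 1120.00 | 4.00 | 70.00 | 4480.00 | 78400.00
bottom flange | 720.00 | 38.00 | 6.00 | 27360.00 | 4320.00
top flange | 720.00 | 38.00 | 134.00 | 27360.00 | 96480.00
Σ | 2560.00 |  |  | 59200.00 | 179200.00
x̄ = 59200.00 / 2560.00 = 23.12 mm
ȳ = 179200.00 / 2560.00 = 70.00 mm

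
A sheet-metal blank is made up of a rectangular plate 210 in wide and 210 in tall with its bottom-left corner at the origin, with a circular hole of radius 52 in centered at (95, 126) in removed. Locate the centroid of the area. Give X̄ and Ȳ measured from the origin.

plate: A = 210 × 210 = 44100.00, centroid at (105.00, 105.00).
hole: A = −π·52² = -8494.87, centroid at (95.00, 126.00).
ΣA = 35605.13 in²
ΣAX̄ = (44100.00)(105.00) + (-8494.87)(95.00) = 3823487.68 in³
ΣAȲ = (44100.00)(105.00) + (-8494.87)(126.00) = 3560146.82 in³
X̄ = 3823487.68 / 35605.13 = 107.39 in
Ȳ = 3560146.82 / 35605.13 = 99.99 in

X̄ = 107.39 in, Ȳ = 99.99 in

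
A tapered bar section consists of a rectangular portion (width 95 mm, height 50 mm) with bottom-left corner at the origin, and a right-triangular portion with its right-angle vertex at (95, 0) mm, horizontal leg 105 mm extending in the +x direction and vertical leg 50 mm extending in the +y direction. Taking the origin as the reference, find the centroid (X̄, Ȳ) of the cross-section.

X̄ = 76.86 mm, Ȳ = 22.03 mm

rectangular portion: A = 95 × 50 = 4750.00, centroid at (47.50, 25.00).
triangular portion: A = ½·105·50 = 2625.00, centroid at (130.00, 16.67).
ΣA = 7375.00 mm²
ΣAX̄ = (4750.00)(47.50) + (2625.00)(130.00) = 566875.00 mm³
ΣAȲ = (4750.00)(25.00) + (2625.00)(16.67) = 162500.00 mm³
X̄ = 566875.00 / 7375.00 = 76.86 mm
Ȳ = 162500.00 / 7375.00 = 22.03 mm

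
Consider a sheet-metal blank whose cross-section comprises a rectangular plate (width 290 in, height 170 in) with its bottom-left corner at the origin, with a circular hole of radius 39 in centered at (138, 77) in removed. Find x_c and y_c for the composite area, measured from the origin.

plate: A = 290 × 170 = 49300.00, centroid at (145.00, 85.00).
hole: A = −π·39² = -4778.36, centroid at (138.00, 77.00).
ΣA = 44521.64 in²
ΣAx_c = (49300.00)(145.00) + (-4778.36)(138.00) = 6489085.99 in³
ΣAy_c = (49300.00)(85.00) + (-4778.36)(77.00) = 3822566.09 in³
x_c = 6489085.99 / 44521.64 = 145.75 in
y_c = 3822566.09 / 44521.64 = 85.86 in

x_c = 145.75 in, y_c = 85.86 in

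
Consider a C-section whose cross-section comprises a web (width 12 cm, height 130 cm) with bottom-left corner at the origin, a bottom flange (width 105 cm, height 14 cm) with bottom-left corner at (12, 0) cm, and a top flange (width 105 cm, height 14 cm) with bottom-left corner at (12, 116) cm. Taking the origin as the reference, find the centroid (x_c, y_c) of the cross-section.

x_c = 44.22 cm, y_c = 65.00 cm

web: A = 12 × 130 = 1560.00, centroid at (6.00, 65.00).
bottom flange: A = 105 × 14 = 1470.00, centroid at (64.50, 7.00).
top flange: A = 105 × 14 = 1470.00, centroid at (64.50, 123.00).
ΣA = 4500.00 cm², ΣAx_c = 198990.00 cm³, ΣAy_c = 292500.00 cm³.
x_c = 198990.00/4500.00 = 44.22 cm; y_c = 292500.00/4500.00 = 65.00 cm.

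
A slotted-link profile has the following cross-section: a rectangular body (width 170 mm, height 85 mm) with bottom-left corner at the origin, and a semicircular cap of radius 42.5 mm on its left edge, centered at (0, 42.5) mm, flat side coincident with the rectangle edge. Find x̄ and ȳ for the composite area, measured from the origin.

rectangular body: A = 170 × 85 = 14450.00, centroid at (85.00, 42.50).
semicircular end: A = ½π·42.5² = 2837.25, centroid at (-18.04, 42.50).
ΣA = 17287.25 mm²
ΣAx̄ = (14450.00)(85.00) + (2837.25)(-18.04) = 1177072.92 mm³
ΣAȳ = (14450.00)(42.50) + (2837.25)(42.50) = 734708.16 mm³
x̄ = 1177072.92 / 17287.25 = 68.09 mm
ȳ = 734708.16 / 17287.25 = 42.50 mm

x̄ = 68.09 mm, ȳ = 42.50 mm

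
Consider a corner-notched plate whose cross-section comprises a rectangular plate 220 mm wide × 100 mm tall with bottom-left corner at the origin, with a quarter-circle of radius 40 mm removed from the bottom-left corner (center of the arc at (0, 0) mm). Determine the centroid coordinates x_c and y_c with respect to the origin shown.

plate: A = 220 × 100 = 22000.00, centroid at (110.00, 50.00).
removed quarter-circle: A = −¼π·40² = -1256.64, centroid at (16.98, 16.98).
ΣA = 20743.36 mm²
ΣAx_c = (22000.00)(110.00) + (-1256.64)(16.98) = 2398666.67 mm³
ΣAy_c = (22000.00)(50.00) + (-1256.64)(16.98) = 1078666.67 mm³
x_c = 2398666.67 / 20743.36 = 115.64 mm
y_c = 1078666.67 / 20743.36 = 52.00 mm

x_c = 115.64 mm, y_c = 52.00 mm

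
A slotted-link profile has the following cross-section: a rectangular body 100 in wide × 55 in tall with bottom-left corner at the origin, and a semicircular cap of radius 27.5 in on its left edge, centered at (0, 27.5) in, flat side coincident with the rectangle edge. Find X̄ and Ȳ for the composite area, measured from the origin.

X̄ = 39.05 in, Ȳ = 27.50 in

rectangular body: A = 100 × 55 = 5500.00, centroid at (50.00, 27.50).
semicircular end: A = ½π·27.5² = 1187.91, centroid at (-11.67, 27.50).
ΣA = 6687.91 in²
ΣAX̄ = (5500.00)(50.00) + (1187.91)(-11.67) = 261135.42 in³
ΣAȲ = (5500.00)(27.50) + (1187.91)(27.50) = 183917.65 in³
X̄ = 261135.42 / 6687.91 = 39.05 in
Ȳ = 183917.65 / 6687.91 = 27.50 in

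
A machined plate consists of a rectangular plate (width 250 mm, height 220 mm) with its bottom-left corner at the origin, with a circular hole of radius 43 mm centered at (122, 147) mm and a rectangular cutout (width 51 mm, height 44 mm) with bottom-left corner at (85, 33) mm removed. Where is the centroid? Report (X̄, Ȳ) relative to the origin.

X̄ = 126.06 mm, Ȳ = 108.05 mm

Part | A | x̄ᵢ | ȳᵢ | A·x̄ᵢ | A·ȳᵢ
plate | 55000.00 | 125.00 | 110.00 | 6875000.00 | 6050000.00
hole 1 | -5808.80 | 122.00 | 147.00 | -708674.19 | -853894.31
hole 2 | -2244.00 | 110.50 | 55.00 | -247962.00 | -123420.00
Σ | 46947.20 |  |  | 5918363.81 | 5072685.69
X̄ = 5918363.81 / 46947.20 = 126.06 mm
Ȳ = 5072685.69 / 46947.20 = 108.05 mm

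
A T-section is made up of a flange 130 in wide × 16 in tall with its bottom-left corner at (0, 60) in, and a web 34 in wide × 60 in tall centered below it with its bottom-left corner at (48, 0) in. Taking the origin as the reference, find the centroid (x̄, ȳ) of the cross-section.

Part | A | x̄ᵢ | ȳᵢ | A·x̄ᵢ | A·ȳᵢ
web | 2040.00 | 65.00 | 30.00 | 132600.00 | 61200.00
flange | 2080.00 | 65.00 | 68.00 | 135200.00 | 141440.00
Σ | 4120.00 |  |  | 267800.00 | 202640.00
x̄ = 267800.00 / 4120.00 = 65.00 in
ȳ = 202640.00 / 4120.00 = 49.18 in

x̄ = 65.00 in, ȳ = 49.18 in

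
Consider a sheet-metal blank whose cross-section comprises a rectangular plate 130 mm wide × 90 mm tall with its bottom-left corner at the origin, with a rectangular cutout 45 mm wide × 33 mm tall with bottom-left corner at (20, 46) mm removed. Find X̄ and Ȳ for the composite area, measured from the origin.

X̄ = 68.27 mm, Ȳ = 42.46 mm

plate: A = 130 × 90 = 11700.00, centroid at (65.00, 45.00).
hole: A = −(45 × 33) = -1485.00, centroid at (42.50, 62.50).
ΣA = 10215.00 mm²
ΣAX̄ = (11700.00)(65.00) + (-1485.00)(42.50) = 697387.50 mm³
ΣAȲ = (11700.00)(45.00) + (-1485.00)(62.50) = 433687.50 mm³
X̄ = 697387.50 / 10215.00 = 68.27 mm
Ȳ = 433687.50 / 10215.00 = 42.46 mm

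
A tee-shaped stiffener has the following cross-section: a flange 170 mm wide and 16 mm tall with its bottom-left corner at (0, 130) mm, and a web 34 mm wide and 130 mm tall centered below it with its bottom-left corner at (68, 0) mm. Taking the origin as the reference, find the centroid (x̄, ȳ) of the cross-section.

web: A = 34 × 130 = 4420.00, centroid at (85.00, 65.00).
flange: A = 170 × 16 = 2720.00, centroid at (85.00, 138.00).
ΣA = 7140.00 mm²
ΣAx̄ = (4420.00)(85.00) + (2720.00)(85.00) = 606900.00 mm³
ΣAȳ = (4420.00)(65.00) + (2720.00)(138.00) = 662660.00 mm³
x̄ = 606900.00 / 7140.00 = 85.00 mm
ȳ = 662660.00 / 7140.00 = 92.81 mm

x̄ = 85.00 mm, ȳ = 92.81 mm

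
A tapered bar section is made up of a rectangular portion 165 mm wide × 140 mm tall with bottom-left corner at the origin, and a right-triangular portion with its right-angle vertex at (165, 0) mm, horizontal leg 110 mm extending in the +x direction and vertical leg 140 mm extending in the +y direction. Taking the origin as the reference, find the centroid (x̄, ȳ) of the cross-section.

rectangular portion: A = 165 × 140 = 23100.00, centroid at (82.50, 70.00).
triangular portion: A = ½·110·140 = 7700.00, centroid at (201.67, 46.67).
ΣA = 30800.00 mm², ΣAx̄ = 3458583.33 mm³, ΣAȳ = 1976333.33 mm³.
x̄ = 3458583.33/30800.00 = 112.29 mm; ȳ = 1976333.33/30800.00 = 64.17 mm.

x̄ = 112.29 mm, ȳ = 64.17 mm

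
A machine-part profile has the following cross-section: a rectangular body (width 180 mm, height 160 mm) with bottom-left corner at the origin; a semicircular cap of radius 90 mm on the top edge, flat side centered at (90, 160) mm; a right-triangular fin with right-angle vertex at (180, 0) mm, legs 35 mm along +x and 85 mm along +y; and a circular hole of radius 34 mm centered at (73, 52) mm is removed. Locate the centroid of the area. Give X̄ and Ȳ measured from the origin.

X̄ = 95.41 mm, Ȳ = 118.82 mm

rectangular body: A = 180 × 160 = 28800.00, centroid at (90.00, 80.00).
semicircular top: A = ½π·90² = 12723.45, centroid at (90.00, 198.20).
triangular fin: A = ½·35·85 = 1487.50, centroid at (191.67, 28.33).
hole: A = −π·34² = -3631.68, centroid at (73.00, 52.00).
ΣA = 39379.27 mm², ΣAX̄ = 3757101.97 mm³, ΣAȲ = 4679050.46 mm³.
X̄ = 3757101.97/39379.27 = 95.41 mm; Ȳ = 4679050.46/39379.27 = 118.82 mm.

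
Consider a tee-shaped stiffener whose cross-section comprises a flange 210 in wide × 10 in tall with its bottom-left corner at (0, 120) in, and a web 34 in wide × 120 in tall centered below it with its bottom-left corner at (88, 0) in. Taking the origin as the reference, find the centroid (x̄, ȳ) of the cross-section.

x̄ = 105.00 in, ȳ = 82.09 in

web: A = 34 × 120 = 4080.00, centroid at (105.00, 60.00).
flange: A = 210 × 10 = 2100.00, centroid at (105.00, 125.00).
ΣA = 6180.00 in², ΣAx̄ = 648900.00 in³, ΣAȳ = 507300.00 in³.
x̄ = 648900.00/6180.00 = 105.00 in; ȳ = 507300.00/6180.00 = 82.09 in.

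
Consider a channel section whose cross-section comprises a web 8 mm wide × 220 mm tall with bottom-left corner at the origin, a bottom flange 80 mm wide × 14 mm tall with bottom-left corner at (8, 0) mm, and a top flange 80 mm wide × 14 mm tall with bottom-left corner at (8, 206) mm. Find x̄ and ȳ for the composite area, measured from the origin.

x̄ = 28.64 mm, ȳ = 110.00 mm

web: A = 8 × 220 = 1760.00, centroid at (4.00, 110.00).
bottom flange: A = 80 × 14 = 1120.00, centroid at (48.00, 7.00).
top flange: A = 80 × 14 = 1120.00, centroid at (48.00, 213.00).
ΣA = 4000.00 mm², ΣAx̄ = 114560.00 mm³, ΣAȳ = 440000.00 mm³.
x̄ = 114560.00/4000.00 = 28.64 mm; ȳ = 440000.00/4000.00 = 110.00 mm.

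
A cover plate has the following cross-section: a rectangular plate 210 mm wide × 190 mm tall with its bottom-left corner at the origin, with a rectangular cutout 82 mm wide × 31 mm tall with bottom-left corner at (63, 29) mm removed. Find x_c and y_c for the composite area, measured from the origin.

plate: A = 210 × 190 = 39900.00, centroid at (105.00, 95.00).
hole: A = −(82 × 31) = -2542.00, centroid at (104.00, 44.50).
ΣA = 37358.00 mm²
ΣAx_c = (39900.00)(105.00) + (-2542.00)(104.00) = 3925132.00 mm³
ΣAy_c = (39900.00)(95.00) + (-2542.00)(44.50) = 3677381.00 mm³
x_c = 3925132.00 / 37358.00 = 105.07 mm
y_c = 3677381.00 / 37358.00 = 98.44 mm

x_c = 105.07 mm, y_c = 98.44 mm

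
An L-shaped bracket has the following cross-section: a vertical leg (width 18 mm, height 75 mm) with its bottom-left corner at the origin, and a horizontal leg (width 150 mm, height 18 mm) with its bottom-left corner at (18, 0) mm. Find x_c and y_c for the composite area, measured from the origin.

vertical leg: A = 18 × 75 = 1350.00, centroid at (9.00, 37.50).
horizontal leg: A = 150 × 18 = 2700.00, centroid at (93.00, 9.00).
ΣA = 4050.00 mm², ΣAx_c = 263250.00 mm³, ΣAy_c = 74925.00 mm³.
x_c = 263250.00/4050.00 = 65.00 mm; y_c = 74925.00/4050.00 = 18.50 mm.

x_c = 65.00 mm, y_c = 18.50 mm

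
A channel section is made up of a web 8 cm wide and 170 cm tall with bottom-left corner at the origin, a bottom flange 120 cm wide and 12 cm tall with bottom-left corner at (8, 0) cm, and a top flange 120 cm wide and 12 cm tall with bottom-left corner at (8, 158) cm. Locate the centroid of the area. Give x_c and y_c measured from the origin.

x_c = 47.47 cm, y_c = 85.00 cm

web: A = 8 × 170 = 1360.00, centroid at (4.00, 85.00).
bottom flange: A = 120 × 12 = 1440.00, centroid at (68.00, 6.00).
top flange: A = 120 × 12 = 1440.00, centroid at (68.00, 164.00).
ΣA = 4240.00 cm², ΣAx_c = 201280.00 cm³, ΣAy_c = 360400.00 cm³.
x_c = 201280.00/4240.00 = 47.47 cm; y_c = 360400.00/4240.00 = 85.00 cm.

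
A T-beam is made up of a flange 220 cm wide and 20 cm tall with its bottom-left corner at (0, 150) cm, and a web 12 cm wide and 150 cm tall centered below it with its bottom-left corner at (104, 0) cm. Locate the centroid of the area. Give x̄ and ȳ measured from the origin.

Part | A | x̄ᵢ | ȳᵢ | A·x̄ᵢ | A·ȳᵢ
web | 1800.00 | 110.00 | 75.00 | 198000.00 | 135000.00
flange | 4400.00 | 110.00 | 160.00 | 484000.00 | 704000.00
Σ | 6200.00 |  |  | 682000.00 | 839000.00
x̄ = 682000.00 / 6200.00 = 110.00 cm
ȳ = 839000.00 / 6200.00 = 135.32 cm

x̄ = 110.00 cm, ȳ = 135.32 cm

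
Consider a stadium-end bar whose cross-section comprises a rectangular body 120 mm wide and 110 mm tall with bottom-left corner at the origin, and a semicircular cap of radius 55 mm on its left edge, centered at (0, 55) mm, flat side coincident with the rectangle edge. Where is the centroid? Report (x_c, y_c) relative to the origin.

x_c = 37.94 mm, y_c = 55.00 mm

Part | A | x̄ᵢ | ȳᵢ | A·x̄ᵢ | A·ȳᵢ
rectangular body | 13200.00 | 60.00 | 55.00 | 792000.00 | 726000.00
semicircular end | 4751.66 | -23.34 | 55.00 | -110916.67 | 261341.24
Σ | 17951.66 |  |  | 681083.33 | 987341.24
x_c = 681083.33 / 17951.66 = 37.94 mm
y_c = 987341.24 / 17951.66 = 55.00 mm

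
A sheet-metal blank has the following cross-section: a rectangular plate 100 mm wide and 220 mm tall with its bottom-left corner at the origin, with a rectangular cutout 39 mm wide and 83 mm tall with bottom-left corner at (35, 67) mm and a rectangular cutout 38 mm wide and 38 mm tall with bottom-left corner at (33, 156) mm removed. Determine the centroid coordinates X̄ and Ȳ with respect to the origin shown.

Part | A | x̄ᵢ | ȳᵢ | A·x̄ᵢ | A·ȳᵢ
plate | 22000.00 | 50.00 | 110.00 | 1100000.00 | 2420000.00
hole 1 | -3237.00 | 54.50 | 108.50 | -176416.50 | -351214.50
hole 2 | -1444.00 | 52.00 | 175.00 | -75088.00 | -252700.00
Σ | 17319.00 |  |  | 848495.50 | 1816085.50
X̄ = 848495.50 / 17319.00 = 48.99 mm
Ȳ = 1816085.50 / 17319.00 = 104.86 mm

X̄ = 48.99 mm, Ȳ = 104.86 mm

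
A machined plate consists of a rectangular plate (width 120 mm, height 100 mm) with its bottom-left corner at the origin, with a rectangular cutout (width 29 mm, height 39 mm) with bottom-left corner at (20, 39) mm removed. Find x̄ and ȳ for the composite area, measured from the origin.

x̄ = 62.65 mm, ȳ = 49.12 mm

plate: A = 120 × 100 = 12000.00, centroid at (60.00, 50.00).
hole: A = −(29 × 39) = -1131.00, centroid at (34.50, 58.50).
ΣA = 10869.00 mm², ΣAx̄ = 680980.50 mm³, ΣAȳ = 533836.50 mm³.
x̄ = 680980.50/10869.00 = 62.65 mm; ȳ = 533836.50/10869.00 = 49.12 mm.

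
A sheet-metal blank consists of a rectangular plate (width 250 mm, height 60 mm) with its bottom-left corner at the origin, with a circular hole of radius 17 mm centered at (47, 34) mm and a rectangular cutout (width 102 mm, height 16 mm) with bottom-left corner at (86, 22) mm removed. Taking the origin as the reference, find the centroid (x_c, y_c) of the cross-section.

x_c = 129.11 mm, y_c = 29.71 mm

plate: A = 250 × 60 = 15000.00, centroid at (125.00, 30.00).
hole 1: A = −π·17² = -907.92, centroid at (47.00, 34.00).
hole 2: A = −(102 × 16) = -1632.00, centroid at (137.00, 30.00).
ΣA = 12460.08 mm², ΣAx_c = 1608743.75 mm³, ΣAy_c = 370170.71 mm³.
x_c = 1608743.75/12460.08 = 129.11 mm; y_c = 370170.71/12460.08 = 29.71 mm.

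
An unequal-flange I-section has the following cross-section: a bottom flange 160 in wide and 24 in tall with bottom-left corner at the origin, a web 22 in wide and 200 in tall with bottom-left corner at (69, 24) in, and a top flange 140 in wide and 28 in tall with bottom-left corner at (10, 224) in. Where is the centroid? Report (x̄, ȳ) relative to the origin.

x̄ = 80.00 in, ȳ = 125.38 in

bottom flange: A = 160 × 24 = 3840.00, centroid at (80.00, 12.00).
web: A = 22 × 200 = 4400.00, centroid at (80.00, 124.00).
top flange: A = 140 × 28 = 3920.00, centroid at (80.00, 238.00).
ΣA = 12160.00 in², ΣAx̄ = 972800.00 in³, ΣAȳ = 1524640.00 in³.
x̄ = 972800.00/12160.00 = 80.00 in; ȳ = 1524640.00/12160.00 = 125.38 in.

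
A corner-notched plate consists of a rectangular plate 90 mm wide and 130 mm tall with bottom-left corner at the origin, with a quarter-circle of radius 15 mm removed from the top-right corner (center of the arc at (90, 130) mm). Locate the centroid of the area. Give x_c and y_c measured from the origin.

plate: A = 90 × 130 = 11700.00, centroid at (45.00, 65.00).
removed quarter-circle: A = −¼π·15² = -176.71, centroid at (83.63, 123.63).
ΣA = 11523.29 mm², ΣAx_c = 511720.69 mm³, ΣAy_c = 738652.10 mm³.
x_c = 511720.69/11523.29 = 44.41 mm; y_c = 738652.10/11523.29 = 64.10 mm.

x_c = 44.41 mm, y_c = 64.10 mm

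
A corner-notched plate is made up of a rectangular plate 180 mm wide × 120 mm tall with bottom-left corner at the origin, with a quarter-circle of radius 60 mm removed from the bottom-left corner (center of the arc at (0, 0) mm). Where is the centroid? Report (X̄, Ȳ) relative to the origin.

plate: A = 180 × 120 = 21600.00, centroid at (90.00, 60.00).
removed quarter-circle: A = −¼π·60² = -2827.43, centroid at (25.46, 25.46).
ΣA = 18772.57 mm²
ΣAX̄ = (21600.00)(90.00) + (-2827.43)(25.46) = 1872000.00 mm³
ΣAȲ = (21600.00)(60.00) + (-2827.43)(25.46) = 1224000.00 mm³
X̄ = 1872000.00 / 18772.57 = 99.72 mm
Ȳ = 1224000.00 / 18772.57 = 65.20 mm

X̄ = 99.72 mm, Ȳ = 65.20 mm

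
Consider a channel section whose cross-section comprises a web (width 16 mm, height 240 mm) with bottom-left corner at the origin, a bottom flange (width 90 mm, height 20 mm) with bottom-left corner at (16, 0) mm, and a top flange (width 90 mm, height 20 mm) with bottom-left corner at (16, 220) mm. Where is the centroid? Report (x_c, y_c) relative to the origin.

web: A = 16 × 240 = 3840.00, centroid at (8.00, 120.00).
bottom flange: A = 90 × 20 = 1800.00, centroid at (61.00, 10.00).
top flange: A = 90 × 20 = 1800.00, centroid at (61.00, 230.00).
ΣA = 7440.00 mm²
ΣAx_c = (3840.00)(8.00) + (1800.00)(61.00) + (1800.00)(61.00) = 250320.00 mm³
ΣAy_c = (3840.00)(120.00) + (1800.00)(10.00) + (1800.00)(230.00) = 892800.00 mm³
x_c = 250320.00 / 7440.00 = 33.65 mm
y_c = 892800.00 / 7440.00 = 120.00 mm

x_c = 33.65 mm, y_c = 120.00 mm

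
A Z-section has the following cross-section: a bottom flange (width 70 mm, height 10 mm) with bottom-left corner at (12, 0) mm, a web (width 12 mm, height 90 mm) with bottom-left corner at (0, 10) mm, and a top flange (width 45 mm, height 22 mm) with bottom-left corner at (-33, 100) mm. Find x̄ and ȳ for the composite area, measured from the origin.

bottom flange: A = 70 × 10 = 700.00, centroid at (47.00, 5.00).
web: A = 12 × 90 = 1080.00, centroid at (6.00, 55.00).
top flange: A = 45 × 22 = 990.00, centroid at (-10.50, 111.00).
ΣA = 2770.00 mm², ΣAx̄ = 28985.00 mm³, ΣAȳ = 172790.00 mm³.
x̄ = 28985.00/2770.00 = 10.46 mm; ȳ = 172790.00/2770.00 = 62.38 mm.

x̄ = 10.46 mm, ȳ = 62.38 mm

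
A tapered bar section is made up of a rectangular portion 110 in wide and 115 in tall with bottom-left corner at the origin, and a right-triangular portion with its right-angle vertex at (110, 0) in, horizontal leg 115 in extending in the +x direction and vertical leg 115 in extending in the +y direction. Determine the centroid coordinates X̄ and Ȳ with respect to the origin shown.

rectangular portion: A = 110 × 115 = 12650.00, centroid at (55.00, 57.50).
triangular portion: A = ½·115·115 = 6612.50, centroid at (148.33, 38.33).
ΣA = 19262.50 in², ΣAX̄ = 1676604.17 in³, ΣAȲ = 980854.17 in³.
X̄ = 1676604.17/19262.50 = 87.04 in; Ȳ = 980854.17/19262.50 = 50.92 in.

X̄ = 87.04 in, Ȳ = 50.92 in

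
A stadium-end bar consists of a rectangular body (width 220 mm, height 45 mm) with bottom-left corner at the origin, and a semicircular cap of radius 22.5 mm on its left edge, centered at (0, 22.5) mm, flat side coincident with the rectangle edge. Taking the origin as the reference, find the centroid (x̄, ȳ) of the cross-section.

Part | A | x̄ᵢ | ȳᵢ | A·x̄ᵢ | A·ȳᵢ
rectangular body | 9900.00 | 110.00 | 22.50 | 1089000.00 | 222750.00
semicircular end | 795.22 | -9.55 | 22.50 | -7593.75 | 17892.35
Σ | 10695.22 |  |  | 1081406.25 | 240642.35
x̄ = 1081406.25 / 10695.22 = 101.11 mm
ȳ = 240642.35 / 10695.22 = 22.50 mm

x̄ = 101.11 mm, ȳ = 22.50 mm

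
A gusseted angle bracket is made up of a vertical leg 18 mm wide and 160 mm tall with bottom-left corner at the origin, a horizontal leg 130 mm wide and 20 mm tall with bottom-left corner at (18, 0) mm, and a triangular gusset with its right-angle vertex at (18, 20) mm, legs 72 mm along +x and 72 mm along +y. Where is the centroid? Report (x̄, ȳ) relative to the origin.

x̄ = 43.43 mm, ȳ = 45.89 mm

vertical leg: A = 18 × 160 = 2880.00, centroid at (9.00, 80.00).
horizontal leg: A = 130 × 20 = 2600.00, centroid at (83.00, 10.00).
gusset: A = ½·72·72 = 2592.00, centroid at (42.00, 44.00).
ΣA = 8072.00 mm²
ΣAx̄ = (2880.00)(9.00) + (2600.00)(83.00) + (2592.00)(42.00) = 350584.00 mm³
ΣAȳ = (2880.00)(80.00) + (2600.00)(10.00) + (2592.00)(44.00) = 370448.00 mm³
x̄ = 350584.00 / 8072.00 = 43.43 mm
ȳ = 370448.00 / 8072.00 = 45.89 mm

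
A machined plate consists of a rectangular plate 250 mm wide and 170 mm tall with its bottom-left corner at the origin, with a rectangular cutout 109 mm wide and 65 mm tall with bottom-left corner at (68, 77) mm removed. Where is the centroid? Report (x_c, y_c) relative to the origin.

Part | A | x̄ᵢ | ȳᵢ | A·x̄ᵢ | A·ȳᵢ
plate | 42500.00 | 125.00 | 85.00 | 5312500.00 | 3612500.00
hole | -7085.00 | 122.50 | 109.50 | -867912.50 | -775807.50
Σ | 35415.00 |  |  | 4444587.50 | 2836692.50
x_c = 4444587.50 / 35415.00 = 125.50 mm
y_c = 2836692.50 / 35415.00 = 80.10 mm

x_c = 125.50 mm, y_c = 80.10 mm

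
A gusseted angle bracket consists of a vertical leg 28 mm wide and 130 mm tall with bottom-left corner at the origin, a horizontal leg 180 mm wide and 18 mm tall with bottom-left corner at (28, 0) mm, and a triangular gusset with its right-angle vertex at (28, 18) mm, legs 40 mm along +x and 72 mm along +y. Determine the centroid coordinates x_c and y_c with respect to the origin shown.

vertical leg: A = 28 × 130 = 3640.00, centroid at (14.00, 65.00).
horizontal leg: A = 180 × 18 = 3240.00, centroid at (118.00, 9.00).
gusset: A = ½·40·72 = 1440.00, centroid at (41.33, 42.00).
ΣA = 8320.00 mm²
ΣAx_c = (3640.00)(14.00) + (3240.00)(118.00) + (1440.00)(41.33) = 492800.00 mm³
ΣAy_c = (3640.00)(65.00) + (3240.00)(9.00) + (1440.00)(42.00) = 326240.00 mm³
x_c = 492800.00 / 8320.00 = 59.23 mm
y_c = 326240.00 / 8320.00 = 39.21 mm

x_c = 59.23 mm, y_c = 39.21 mm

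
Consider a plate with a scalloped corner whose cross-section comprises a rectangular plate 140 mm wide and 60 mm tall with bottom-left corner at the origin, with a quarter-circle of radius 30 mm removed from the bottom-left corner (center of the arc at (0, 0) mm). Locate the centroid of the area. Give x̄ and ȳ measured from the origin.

x̄ = 75.26 mm, ȳ = 31.59 mm

plate: A = 140 × 60 = 8400.00, centroid at (70.00, 30.00).
removed quarter-circle: A = −¼π·30² = -706.86, centroid at (12.73, 12.73).
ΣA = 7693.14 mm², ΣAx̄ = 579000.00 mm³, ΣAȳ = 243000.00 mm³.
x̄ = 579000.00/7693.14 = 75.26 mm; ȳ = 243000.00/7693.14 = 31.59 mm.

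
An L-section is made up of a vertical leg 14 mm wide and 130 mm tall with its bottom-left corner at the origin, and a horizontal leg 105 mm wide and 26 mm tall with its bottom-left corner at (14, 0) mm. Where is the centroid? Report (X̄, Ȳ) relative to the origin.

X̄ = 42.70 mm, Ȳ = 33.80 mm

vertical leg: A = 14 × 130 = 1820.00, centroid at (7.00, 65.00).
horizontal leg: A = 105 × 26 = 2730.00, centroid at (66.50, 13.00).
ΣA = 4550.00 mm², ΣAX̄ = 194285.00 mm³, ΣAȲ = 153790.00 mm³.
X̄ = 194285.00/4550.00 = 42.70 mm; Ȳ = 153790.00/4550.00 = 33.80 mm.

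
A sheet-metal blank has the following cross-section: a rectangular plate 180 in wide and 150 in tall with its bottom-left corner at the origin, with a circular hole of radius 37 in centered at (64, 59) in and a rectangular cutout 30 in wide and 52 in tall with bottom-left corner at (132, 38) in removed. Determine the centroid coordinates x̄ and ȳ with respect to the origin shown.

x̄ = 91.08 in, ȳ = 79.07 in

plate: A = 180 × 150 = 27000.00, centroid at (90.00, 75.00).
hole 1: A = −π·37² = -4300.84, centroid at (64.00, 59.00).
hole 2: A = −(30 × 52) = -1560.00, centroid at (147.00, 64.00).
ΣA = 21139.16 in²
ΣAx̄ = (27000.00)(90.00) + (-4300.84)(64.00) + (-1560.00)(147.00) = 1925426.22 in³
ΣAȳ = (27000.00)(75.00) + (-4300.84)(59.00) + (-1560.00)(64.00) = 1671410.42 in³
x̄ = 1925426.22 / 21139.16 = 91.08 in
ȳ = 1671410.42 / 21139.16 = 79.07 in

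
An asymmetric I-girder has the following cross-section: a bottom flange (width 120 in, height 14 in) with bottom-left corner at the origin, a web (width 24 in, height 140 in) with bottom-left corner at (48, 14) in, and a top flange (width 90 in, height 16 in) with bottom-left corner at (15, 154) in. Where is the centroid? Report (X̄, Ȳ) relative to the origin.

Part | A | x̄ᵢ | ȳᵢ | A·x̄ᵢ | A·ȳᵢ
bottom flange | 1680.00 | 60.00 | 7.00 | 100800.00 | 11760.00
web | 3360.00 | 60.00 | 84.00 | 201600.00 | 282240.00
top flange | 1440.00 | 60.00 | 162.00 | 86400.00 | 233280.00
Σ | 6480.00 |  |  | 388800.00 | 527280.00
X̄ = 388800.00 / 6480.00 = 60.00 in
Ȳ = 527280.00 / 6480.00 = 81.37 in

X̄ = 60.00 in, Ȳ = 81.37 in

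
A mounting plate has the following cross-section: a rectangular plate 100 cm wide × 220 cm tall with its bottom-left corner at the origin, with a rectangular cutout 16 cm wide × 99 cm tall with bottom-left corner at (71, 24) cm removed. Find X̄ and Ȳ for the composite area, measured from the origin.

X̄ = 47.75 cm, Ȳ = 112.83 cm

plate: A = 100 × 220 = 22000.00, centroid at (50.00, 110.00).
hole: A = −(16 × 99) = -1584.00, centroid at (79.00, 73.50).
ΣA = 20416.00 cm², ΣAX̄ = 974864.00 cm³, ΣAȲ = 2303576.00 cm³.
X̄ = 974864.00/20416.00 = 47.75 cm; Ȳ = 2303576.00/20416.00 = 112.83 cm.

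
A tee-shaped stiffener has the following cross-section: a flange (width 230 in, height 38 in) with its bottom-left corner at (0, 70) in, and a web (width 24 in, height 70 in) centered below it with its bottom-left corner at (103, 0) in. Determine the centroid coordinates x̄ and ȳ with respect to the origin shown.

web: A = 24 × 70 = 1680.00, centroid at (115.00, 35.00).
flange: A = 230 × 38 = 8740.00, centroid at (115.00, 89.00).
ΣA = 10420.00 in², ΣAx̄ = 1198300.00 in³, ΣAȳ = 836660.00 in³.
x̄ = 1198300.00/10420.00 = 115.00 in; ȳ = 836660.00/10420.00 = 80.29 in.

x̄ = 115.00 in, ȳ = 80.29 in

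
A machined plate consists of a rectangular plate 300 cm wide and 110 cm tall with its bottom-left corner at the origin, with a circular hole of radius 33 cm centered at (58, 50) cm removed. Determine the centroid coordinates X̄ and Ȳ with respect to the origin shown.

X̄ = 160.64 cm, Ȳ = 55.58 cm

plate: A = 300 × 110 = 33000.00, centroid at (150.00, 55.00).
hole: A = −π·33² = -3421.19, centroid at (58.00, 50.00).
ΣA = 29578.81 cm², ΣAX̄ = 4751570.72 cm³, ΣAȲ = 1643940.28 cm³.
X̄ = 4751570.72/29578.81 = 160.64 cm; Ȳ = 1643940.28/29578.81 = 55.58 cm.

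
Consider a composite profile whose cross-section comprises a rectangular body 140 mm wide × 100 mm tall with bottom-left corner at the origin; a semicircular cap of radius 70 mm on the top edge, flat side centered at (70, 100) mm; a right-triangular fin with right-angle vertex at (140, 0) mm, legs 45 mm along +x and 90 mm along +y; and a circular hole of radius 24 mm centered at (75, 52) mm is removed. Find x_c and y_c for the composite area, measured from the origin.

rectangular body: A = 140 × 100 = 14000.00, centroid at (70.00, 50.00).
semicircular top: A = ½π·70² = 7696.90, centroid at (70.00, 129.71).
triangular fin: A = ½·45·90 = 2025.00, centroid at (155.00, 30.00).
hole: A = −π·24² = -1809.56, centroid at (75.00, 52.00).
ΣA = 21912.34 mm²
ΣAx_c = (14000.00)(70.00) + (7696.90)(70.00) + (2025.00)(155.00) + (-1809.56)(75.00) = 1696941.34 mm³
ΣAy_c = (14000.00)(50.00) + (7696.90)(129.71) + (2025.00)(30.00) + (-1809.56)(52.00) = 1665009.88 mm³
x_c = 1696941.34 / 21912.34 = 77.44 mm
y_c = 1665009.88 / 21912.34 = 75.99 mm

x_c = 77.44 mm, y_c = 75.99 mm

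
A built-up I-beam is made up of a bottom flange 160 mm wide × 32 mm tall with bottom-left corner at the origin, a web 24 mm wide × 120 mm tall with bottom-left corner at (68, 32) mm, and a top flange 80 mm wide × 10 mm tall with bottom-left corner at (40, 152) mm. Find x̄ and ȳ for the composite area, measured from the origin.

bottom flange: A = 160 × 32 = 5120.00, centroid at (80.00, 16.00).
web: A = 24 × 120 = 2880.00, centroid at (80.00, 92.00).
top flange: A = 80 × 10 = 800.00, centroid at (80.00, 157.00).
ΣA = 8800.00 mm²
ΣAx̄ = (5120.00)(80.00) + (2880.00)(80.00) + (800.00)(80.00) = 704000.00 mm³
ΣAȳ = (5120.00)(16.00) + (2880.00)(92.00) + (800.00)(157.00) = 472480.00 mm³
x̄ = 704000.00 / 8800.00 = 80.00 mm
ȳ = 472480.00 / 8800.00 = 53.69 mm

x̄ = 80.00 mm, ȳ = 53.69 mm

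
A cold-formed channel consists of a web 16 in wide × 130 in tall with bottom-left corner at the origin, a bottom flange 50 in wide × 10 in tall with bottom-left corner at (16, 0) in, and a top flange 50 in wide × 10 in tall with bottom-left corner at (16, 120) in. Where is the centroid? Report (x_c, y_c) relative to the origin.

Part | A | x̄ᵢ | ȳᵢ | A·x̄ᵢ | A·ȳᵢ
web | 2080.00 | 8.00 | 65.00 | 16640.00 | 135200.00
bottom flange | 500.00 | 41.00 | 5.00 | 20500.00 | 2500.00
top flange | 500.00 | 41.00 | 125.00 | 20500.00 | 62500.00
Σ | 3080.00 |  |  | 57640.00 | 200200.00
x_c = 57640.00 / 3080.00 = 18.71 in
y_c = 200200.00 / 3080.00 = 65.00 in

x_c = 18.71 in, y_c = 65.00 in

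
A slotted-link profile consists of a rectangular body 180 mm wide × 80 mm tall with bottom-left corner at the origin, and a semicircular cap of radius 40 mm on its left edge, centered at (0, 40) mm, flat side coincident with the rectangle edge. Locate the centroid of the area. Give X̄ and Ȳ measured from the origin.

X̄ = 74.10 mm, Ȳ = 40.00 mm

Part | A | x̄ᵢ | ȳᵢ | A·x̄ᵢ | A·ȳᵢ
rectangular body | 14400.00 | 90.00 | 40.00 | 1296000.00 | 576000.00
semicircular end | 2513.27 | -16.98 | 40.00 | -42666.67 | 100530.96
Σ | 16913.27 |  |  | 1253333.33 | 676530.96
X̄ = 1253333.33 / 16913.27 = 74.10 mm
Ȳ = 676530.96 / 16913.27 = 40.00 mm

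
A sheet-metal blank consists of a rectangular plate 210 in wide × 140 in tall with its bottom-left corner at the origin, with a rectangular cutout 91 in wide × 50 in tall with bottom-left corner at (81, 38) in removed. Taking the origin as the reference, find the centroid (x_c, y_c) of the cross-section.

plate: A = 210 × 140 = 29400.00, centroid at (105.00, 70.00).
hole: A = −(91 × 50) = -4550.00, centroid at (126.50, 63.00).
ΣA = 24850.00 in², ΣAx_c = 2511425.00 in³, ΣAy_c = 1771350.00 in³.
x_c = 2511425.00/24850.00 = 101.06 in; y_c = 1771350.00/24850.00 = 71.28 in.

x_c = 101.06 in, y_c = 71.28 in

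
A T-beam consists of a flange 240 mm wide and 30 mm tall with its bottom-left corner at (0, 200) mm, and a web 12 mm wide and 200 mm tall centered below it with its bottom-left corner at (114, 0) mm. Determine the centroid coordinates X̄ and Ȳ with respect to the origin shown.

web: A = 12 × 200 = 2400.00, centroid at (120.00, 100.00).
flange: A = 240 × 30 = 7200.00, centroid at (120.00, 215.00).
ΣA = 9600.00 mm²
ΣAX̄ = (2400.00)(120.00) + (7200.00)(120.00) = 1152000.00 mm³
ΣAȲ = (2400.00)(100.00) + (7200.00)(215.00) = 1788000.00 mm³
X̄ = 1152000.00 / 9600.00 = 120.00 mm
Ȳ = 1788000.00 / 9600.00 = 186.25 mm

X̄ = 120.00 mm, Ȳ = 186.25 mm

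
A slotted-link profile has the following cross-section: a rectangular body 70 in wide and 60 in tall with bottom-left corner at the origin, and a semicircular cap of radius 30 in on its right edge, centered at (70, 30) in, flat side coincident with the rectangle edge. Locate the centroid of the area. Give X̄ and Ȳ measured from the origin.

Part | A | x̄ᵢ | ȳᵢ | A·x̄ᵢ | A·ȳᵢ
rectangular body | 4200.00 | 35.00 | 30.00 | 147000.00 | 126000.00
semicircular end | 1413.72 | 82.73 | 30.00 | 116960.17 | 42411.50
Σ | 5613.72 |  |  | 263960.17 | 168411.50
X̄ = 263960.17 / 5613.72 = 47.02 in
Ȳ = 168411.50 / 5613.72 = 30.00 in

X̄ = 47.02 in, Ȳ = 30.00 in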